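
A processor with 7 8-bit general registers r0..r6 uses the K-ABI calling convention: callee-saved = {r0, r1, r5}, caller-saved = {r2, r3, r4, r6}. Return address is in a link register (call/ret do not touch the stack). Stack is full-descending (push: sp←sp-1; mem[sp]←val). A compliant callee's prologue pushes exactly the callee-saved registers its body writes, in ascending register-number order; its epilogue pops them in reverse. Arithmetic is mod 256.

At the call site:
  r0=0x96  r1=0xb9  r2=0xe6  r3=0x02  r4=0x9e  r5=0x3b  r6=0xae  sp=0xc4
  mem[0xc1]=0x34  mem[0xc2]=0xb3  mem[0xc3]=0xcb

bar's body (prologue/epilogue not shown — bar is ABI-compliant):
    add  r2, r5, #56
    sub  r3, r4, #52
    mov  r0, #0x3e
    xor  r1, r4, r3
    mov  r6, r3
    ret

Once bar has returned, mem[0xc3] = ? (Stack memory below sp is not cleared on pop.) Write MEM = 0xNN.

MEM = 0x96

prologue: push r0 -> mem[0xc3]=0x96, sp=0xc3
prologue: push r1 -> mem[0xc2]=0xb9, sp=0xc2
body[0] add  r2, r5, #56 -> r2=0x73
body[1] sub  r3, r4, #52 -> r3=0x6a
body[2] mov  r0, #0x3e -> r0=0x3e
body[3] xor  r1, r4, r3 -> r1=0xf4
body[4] mov  r6, r3 -> r6=0x6a
epilogue: pop r1=0xb9, sp=0xc3
epilogue: pop r0=0x96, sp=0xc4
prologue pushed ['r0', 'r1'] at ['0xc3', '0xc2']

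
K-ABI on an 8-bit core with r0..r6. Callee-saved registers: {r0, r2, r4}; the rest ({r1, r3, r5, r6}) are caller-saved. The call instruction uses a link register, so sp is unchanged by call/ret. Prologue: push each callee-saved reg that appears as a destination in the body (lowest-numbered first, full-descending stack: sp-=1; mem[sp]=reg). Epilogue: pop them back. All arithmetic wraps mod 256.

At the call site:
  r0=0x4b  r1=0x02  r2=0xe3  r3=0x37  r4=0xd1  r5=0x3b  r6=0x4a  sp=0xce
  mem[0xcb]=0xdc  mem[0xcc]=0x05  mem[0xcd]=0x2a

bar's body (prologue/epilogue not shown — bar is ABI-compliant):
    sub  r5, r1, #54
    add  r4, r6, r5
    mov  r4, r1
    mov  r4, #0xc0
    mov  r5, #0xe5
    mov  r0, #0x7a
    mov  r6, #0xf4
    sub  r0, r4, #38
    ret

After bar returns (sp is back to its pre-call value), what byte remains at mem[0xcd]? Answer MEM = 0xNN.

MEM = 0x4b

prologue: push r0 → mem[0xcd]=0x4b, sp=0xcd
prologue: push r4 → mem[0xcc]=0xd1, sp=0xcc
body[0] sub  r5, r1, #54 → r5=0xcc
body[1] add  r4, r6, r5 → r4=0x16
body[2] mov  r4, r1 → r4=0x02
body[3] mov  r4, #0xc0 → r4=0xc0
body[4] mov  r5, #0xe5 → r5=0xe5
body[5] mov  r0, #0x7a → r0=0x7a
body[6] mov  r6, #0xf4 → r6=0xf4
body[7] sub  r0, r4, #38 → r0=0x9a
epilogue: pop r4=0xd1, sp=0xcd
epilogue: pop r0=0x4b, sp=0xce
prologue pushed ['r0', 'r4'] at ['0xcd', '0xcc']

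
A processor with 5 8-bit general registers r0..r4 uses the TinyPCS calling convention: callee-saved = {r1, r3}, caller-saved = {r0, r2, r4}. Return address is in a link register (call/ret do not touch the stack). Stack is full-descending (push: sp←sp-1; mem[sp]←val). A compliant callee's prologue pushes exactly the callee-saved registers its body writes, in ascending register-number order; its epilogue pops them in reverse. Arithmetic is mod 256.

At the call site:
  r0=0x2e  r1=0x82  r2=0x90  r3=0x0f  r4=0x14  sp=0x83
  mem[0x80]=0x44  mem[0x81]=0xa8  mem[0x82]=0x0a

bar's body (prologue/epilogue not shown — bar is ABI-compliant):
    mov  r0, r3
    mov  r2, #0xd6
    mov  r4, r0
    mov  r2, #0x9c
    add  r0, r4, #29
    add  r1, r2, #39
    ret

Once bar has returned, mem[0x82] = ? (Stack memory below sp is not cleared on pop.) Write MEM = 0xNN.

prologue: push r1 -> mem[0x82]=0x82, sp=0x82
body[0] mov  r0, r3 -> r0=0x0f
body[1] mov  r2, #0xd6 -> r2=0xd6
body[2] mov  r4, r0 -> r4=0x0f
body[3] mov  r2, #0x9c -> r2=0x9c
body[4] add  r0, r4, #29 -> r0=0x2c
body[5] add  r1, r2, #39 -> r1=0xc3
epilogue: pop r1=0x82, sp=0x83
prologue pushed ['r1'] at ['0x82']

MEM = 0x82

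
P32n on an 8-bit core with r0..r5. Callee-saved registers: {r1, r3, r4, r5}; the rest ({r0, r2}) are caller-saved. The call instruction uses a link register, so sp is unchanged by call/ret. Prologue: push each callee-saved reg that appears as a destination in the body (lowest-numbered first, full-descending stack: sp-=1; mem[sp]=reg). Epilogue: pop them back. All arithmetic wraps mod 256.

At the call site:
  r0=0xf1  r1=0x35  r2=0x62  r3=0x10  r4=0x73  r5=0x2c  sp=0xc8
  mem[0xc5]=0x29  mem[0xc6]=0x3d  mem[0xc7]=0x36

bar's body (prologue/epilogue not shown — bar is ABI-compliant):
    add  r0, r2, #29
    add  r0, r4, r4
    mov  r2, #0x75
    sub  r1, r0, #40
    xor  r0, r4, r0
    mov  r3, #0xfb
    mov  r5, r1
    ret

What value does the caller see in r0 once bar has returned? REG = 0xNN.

REG = 0x95

prologue: push r1 → mem[0xc7]=0x35, sp=0xc7
prologue: push r3 → mem[0xc6]=0x10, sp=0xc6
prologue: push r5 → mem[0xc5]=0x2c, sp=0xc5
body[0] add  r0, r2, #29 → r0=0x7f
body[1] add  r0, r4, r4 → r0=0xe6
body[2] mov  r2, #0x75 → r2=0x75
body[3] sub  r1, r0, #40 → r1=0xbe
body[4] xor  r0, r4, r0 → r0=0x95
body[5] mov  r3, #0xfb → r3=0xfb
body[6] mov  r5, r1 → r5=0xbe
epilogue: pop r5=0x2c, sp=0xc6
epilogue: pop r3=0x10, sp=0xc7
epilogue: pop r1=0x35, sp=0xc8
r0 is caller-saved → body value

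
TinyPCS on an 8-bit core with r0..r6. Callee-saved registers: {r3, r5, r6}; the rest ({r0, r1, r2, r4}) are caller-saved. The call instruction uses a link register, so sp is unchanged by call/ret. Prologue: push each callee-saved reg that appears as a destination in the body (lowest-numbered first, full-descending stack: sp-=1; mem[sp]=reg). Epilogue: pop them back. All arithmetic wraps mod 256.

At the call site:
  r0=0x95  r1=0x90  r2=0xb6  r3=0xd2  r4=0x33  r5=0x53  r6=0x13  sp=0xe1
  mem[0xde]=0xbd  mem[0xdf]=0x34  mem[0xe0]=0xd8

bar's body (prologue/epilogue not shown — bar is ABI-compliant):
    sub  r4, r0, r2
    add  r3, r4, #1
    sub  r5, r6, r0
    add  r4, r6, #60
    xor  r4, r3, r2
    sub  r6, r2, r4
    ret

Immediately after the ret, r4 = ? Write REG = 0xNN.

REG = 0x56

prologue: push r3 → mem[0xe0]=0xd2, sp=0xe0
prologue: push r5 → mem[0xdf]=0x53, sp=0xdf
prologue: push r6 → mem[0xde]=0x13, sp=0xde
body[0] sub  r4, r0, r2 → r4=0xdf
body[1] add  r3, r4, #1 → r3=0xe0
body[2] sub  r5, r6, r0 → r5=0x7e
body[3] add  r4, r6, #60 → r4=0x4f
body[4] xor  r4, r3, r2 → r4=0x56
body[5] sub  r6, r2, r4 → r6=0x60
epilogue: pop r6=0x13, sp=0xdf
epilogue: pop r5=0x53, sp=0xe0
epilogue: pop r3=0xd2, sp=0xe1
r4 is caller-saved → body value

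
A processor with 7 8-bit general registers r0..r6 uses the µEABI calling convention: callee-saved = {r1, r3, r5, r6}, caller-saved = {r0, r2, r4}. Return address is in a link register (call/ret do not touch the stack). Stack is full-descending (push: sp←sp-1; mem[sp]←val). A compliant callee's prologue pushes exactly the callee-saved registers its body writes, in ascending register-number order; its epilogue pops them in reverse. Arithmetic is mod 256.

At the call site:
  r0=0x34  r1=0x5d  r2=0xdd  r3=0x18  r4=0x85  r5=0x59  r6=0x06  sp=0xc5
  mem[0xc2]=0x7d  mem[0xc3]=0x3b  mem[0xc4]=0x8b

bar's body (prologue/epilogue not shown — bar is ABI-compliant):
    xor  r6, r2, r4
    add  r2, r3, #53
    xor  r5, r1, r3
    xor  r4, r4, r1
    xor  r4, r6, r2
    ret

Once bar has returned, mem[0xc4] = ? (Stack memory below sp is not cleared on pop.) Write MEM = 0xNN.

prologue: push r5 → mem[0xc4]=0x59, sp=0xc4
prologue: push r6 → mem[0xc3]=0x06, sp=0xc3
body[0] xor  r6, r2, r4 → r6=0x58
body[1] add  r2, r3, #53 → r2=0x4d
body[2] xor  r5, r1, r3 → r5=0x45
body[3] xor  r4, r4, r1 → r4=0xd8
body[4] xor  r4, r6, r2 → r4=0x15
epilogue: pop r6=0x06, sp=0xc4
epilogue: pop r5=0x59, sp=0xc5
prologue pushed ['r5', 'r6'] at ['0xc4', '0xc3']

MEM = 0x59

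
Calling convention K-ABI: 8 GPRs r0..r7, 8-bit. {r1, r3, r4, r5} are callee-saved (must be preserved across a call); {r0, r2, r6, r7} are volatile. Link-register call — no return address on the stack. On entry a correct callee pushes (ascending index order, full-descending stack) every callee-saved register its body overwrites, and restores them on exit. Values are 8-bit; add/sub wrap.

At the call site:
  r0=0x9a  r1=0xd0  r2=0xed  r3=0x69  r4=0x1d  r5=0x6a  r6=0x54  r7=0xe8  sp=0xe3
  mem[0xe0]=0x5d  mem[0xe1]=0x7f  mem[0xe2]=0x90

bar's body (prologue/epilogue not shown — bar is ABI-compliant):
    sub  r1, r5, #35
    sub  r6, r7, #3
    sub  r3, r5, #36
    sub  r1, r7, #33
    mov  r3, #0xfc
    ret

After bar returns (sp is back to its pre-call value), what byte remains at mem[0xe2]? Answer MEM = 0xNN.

MEM = 0xd0

prologue: push r1 → mem[0xe2]=0xd0, sp=0xe2
prologue: push r3 → mem[0xe1]=0x69, sp=0xe1
body[0] sub  r1, r5, #35 → r1=0x47
body[1] sub  r6, r7, #3 → r6=0xe5
body[2] sub  r3, r5, #36 → r3=0x46
body[3] sub  r1, r7, #33 → r1=0xc7
body[4] mov  r3, #0xfc → r3=0xfc
epilogue: pop r3=0x69, sp=0xe2
epilogue: pop r1=0xd0, sp=0xe3
prologue pushed ['r1', 'r3'] at ['0xe2', '0xe1']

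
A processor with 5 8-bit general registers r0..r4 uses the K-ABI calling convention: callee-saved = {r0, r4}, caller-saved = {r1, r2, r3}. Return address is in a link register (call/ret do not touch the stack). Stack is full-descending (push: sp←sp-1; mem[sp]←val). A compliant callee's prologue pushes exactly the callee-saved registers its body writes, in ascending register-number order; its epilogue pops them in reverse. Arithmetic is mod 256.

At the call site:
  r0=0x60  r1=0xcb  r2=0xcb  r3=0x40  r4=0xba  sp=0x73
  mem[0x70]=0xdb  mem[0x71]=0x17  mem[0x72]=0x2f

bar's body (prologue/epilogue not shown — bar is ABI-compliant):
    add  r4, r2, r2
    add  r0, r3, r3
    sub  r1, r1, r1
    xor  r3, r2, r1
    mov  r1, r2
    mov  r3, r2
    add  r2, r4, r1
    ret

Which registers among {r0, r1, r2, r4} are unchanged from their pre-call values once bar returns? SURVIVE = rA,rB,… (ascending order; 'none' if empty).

SURVIVE = r0,r1,r4

prologue: push r0 -> mem[0x72]=0x60, sp=0x72
prologue: push r4 -> mem[0x71]=0xba, sp=0x71
body[0] add  r4, r2, r2 -> r4=0x96
body[1] add  r0, r3, r3 -> r0=0x80
body[2] sub  r1, r1, r1 -> r1=0x00
body[3] xor  r3, r2, r1 -> r3=0xcb
body[4] mov  r1, r2 -> r1=0xcb
body[5] mov  r3, r2 -> r3=0xcb
body[6] add  r2, r4, r1 -> r2=0x61
epilogue: pop r4=0xba, sp=0x72
epilogue: pop r0=0x60, sp=0x73
r0: callee-saved, written=True
r1: caller-saved, written=True
r2: caller-saved, written=True
r4: callee-saved, written=True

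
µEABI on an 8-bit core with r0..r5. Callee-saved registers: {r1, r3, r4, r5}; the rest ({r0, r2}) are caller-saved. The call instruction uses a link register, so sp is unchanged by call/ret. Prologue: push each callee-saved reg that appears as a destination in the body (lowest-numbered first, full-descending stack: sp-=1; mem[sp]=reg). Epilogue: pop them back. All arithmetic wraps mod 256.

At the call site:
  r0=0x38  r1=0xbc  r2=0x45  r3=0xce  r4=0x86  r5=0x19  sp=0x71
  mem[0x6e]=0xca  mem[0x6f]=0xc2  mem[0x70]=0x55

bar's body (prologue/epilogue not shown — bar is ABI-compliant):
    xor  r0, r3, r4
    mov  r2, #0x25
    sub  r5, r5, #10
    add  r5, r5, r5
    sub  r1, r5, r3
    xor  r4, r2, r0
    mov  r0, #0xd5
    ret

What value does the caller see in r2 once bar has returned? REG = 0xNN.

prologue: push r1 -> mem[0x70]=0xbc, sp=0x70
prologue: push r4 -> mem[0x6f]=0x86, sp=0x6f
prologue: push r5 -> mem[0x6e]=0x19, sp=0x6e
body[0] xor  r0, r3, r4 -> r0=0x48
body[1] mov  r2, #0x25 -> r2=0x25
body[2] sub  r5, r5, #10 -> r5=0x0f
body[3] add  r5, r5, r5 -> r5=0x1e
body[4] sub  r1, r5, r3 -> r1=0x50
body[5] xor  r4, r2, r0 -> r4=0x6d
body[6] mov  r0, #0xd5 -> r0=0xd5
epilogue: pop r5=0x19, sp=0x6f
epilogue: pop r4=0x86, sp=0x70
epilogue: pop r1=0xbc, sp=0x71
r2 is caller-saved -> body value

REG = 0x25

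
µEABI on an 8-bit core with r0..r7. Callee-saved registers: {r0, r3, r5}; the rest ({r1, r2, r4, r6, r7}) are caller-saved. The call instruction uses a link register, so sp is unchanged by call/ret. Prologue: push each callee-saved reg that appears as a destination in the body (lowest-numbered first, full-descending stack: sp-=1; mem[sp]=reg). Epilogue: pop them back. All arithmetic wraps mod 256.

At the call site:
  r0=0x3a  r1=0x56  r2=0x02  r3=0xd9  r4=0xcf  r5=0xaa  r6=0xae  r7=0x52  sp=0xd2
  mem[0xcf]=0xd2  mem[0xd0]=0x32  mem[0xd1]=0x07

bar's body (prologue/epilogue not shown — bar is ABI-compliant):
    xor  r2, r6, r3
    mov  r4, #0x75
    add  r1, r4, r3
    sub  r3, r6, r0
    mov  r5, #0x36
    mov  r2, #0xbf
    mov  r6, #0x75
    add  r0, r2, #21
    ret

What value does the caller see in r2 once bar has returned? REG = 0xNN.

prologue: push r0 → mem[0xd1]=0x3a, sp=0xd1
prologue: push r3 → mem[0xd0]=0xd9, sp=0xd0
prologue: push r5 → mem[0xcf]=0xaa, sp=0xcf
body[0] xor  r2, r6, r3 → r2=0x77
body[1] mov  r4, #0x75 → r4=0x75
body[2] add  r1, r4, r3 → r1=0x4e
body[3] sub  r3, r6, r0 → r3=0x74
body[4] mov  r5, #0x36 → r5=0x36
body[5] mov  r2, #0xbf → r2=0xbf
body[6] mov  r6, #0x75 → r6=0x75
body[7] add  r0, r2, #21 → r0=0xd4
epilogue: pop r5=0xaa, sp=0xd0
epilogue: pop r3=0xd9, sp=0xd1
epilogue: pop r0=0x3a, sp=0xd2
r2 is caller-saved → body value

REG = 0xbf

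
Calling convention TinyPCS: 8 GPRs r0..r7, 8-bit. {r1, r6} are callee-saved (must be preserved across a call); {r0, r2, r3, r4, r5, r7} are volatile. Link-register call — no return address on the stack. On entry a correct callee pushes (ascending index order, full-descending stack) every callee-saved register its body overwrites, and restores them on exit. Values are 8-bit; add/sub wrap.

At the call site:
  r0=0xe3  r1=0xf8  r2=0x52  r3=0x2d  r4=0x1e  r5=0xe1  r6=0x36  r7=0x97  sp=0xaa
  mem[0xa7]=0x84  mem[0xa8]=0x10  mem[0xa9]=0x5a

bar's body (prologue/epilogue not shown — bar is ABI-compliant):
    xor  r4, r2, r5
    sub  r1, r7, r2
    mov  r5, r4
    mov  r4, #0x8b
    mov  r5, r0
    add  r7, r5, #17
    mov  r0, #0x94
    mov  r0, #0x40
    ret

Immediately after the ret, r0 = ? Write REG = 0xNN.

prologue: push r1 -> mem[0xa9]=0xf8, sp=0xa9
body[0] xor  r4, r2, r5 -> r4=0xb3
body[1] sub  r1, r7, r2 -> r1=0x45
body[2] mov  r5, r4 -> r5=0xb3
body[3] mov  r4, #0x8b -> r4=0x8b
body[4] mov  r5, r0 -> r5=0xe3
body[5] add  r7, r5, #17 -> r7=0xf4
body[6] mov  r0, #0x94 -> r0=0x94
body[7] mov  r0, #0x40 -> r0=0x40
epilogue: pop r1=0xf8, sp=0xaa
r0 is caller-saved -> body value

REG = 0x40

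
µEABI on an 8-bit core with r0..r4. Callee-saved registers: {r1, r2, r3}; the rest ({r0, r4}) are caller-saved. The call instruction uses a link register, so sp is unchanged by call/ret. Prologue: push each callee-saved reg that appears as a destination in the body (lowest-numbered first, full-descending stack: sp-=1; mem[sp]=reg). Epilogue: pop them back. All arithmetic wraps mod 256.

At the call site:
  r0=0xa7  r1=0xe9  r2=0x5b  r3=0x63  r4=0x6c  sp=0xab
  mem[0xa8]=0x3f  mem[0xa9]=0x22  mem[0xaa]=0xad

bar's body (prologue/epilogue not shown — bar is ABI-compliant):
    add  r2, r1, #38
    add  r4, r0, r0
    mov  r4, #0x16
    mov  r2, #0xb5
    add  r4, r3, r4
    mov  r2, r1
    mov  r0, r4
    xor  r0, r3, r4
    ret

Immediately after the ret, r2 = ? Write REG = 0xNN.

REG = 0x5b

prologue: push r2 -> mem[0xaa]=0x5b, sp=0xaa
body[0] add  r2, r1, #38 -> r2=0x0f
body[1] add  r4, r0, r0 -> r4=0x4e
body[2] mov  r4, #0x16 -> r4=0x16
body[3] mov  r2, #0xb5 -> r2=0xb5
body[4] add  r4, r3, r4 -> r4=0x79
body[5] mov  r2, r1 -> r2=0xe9
body[6] mov  r0, r4 -> r0=0x79
body[7] xor  r0, r3, r4 -> r0=0x1a
epilogue: pop r2=0x5b, sp=0xab
r2 is callee-saved -> restored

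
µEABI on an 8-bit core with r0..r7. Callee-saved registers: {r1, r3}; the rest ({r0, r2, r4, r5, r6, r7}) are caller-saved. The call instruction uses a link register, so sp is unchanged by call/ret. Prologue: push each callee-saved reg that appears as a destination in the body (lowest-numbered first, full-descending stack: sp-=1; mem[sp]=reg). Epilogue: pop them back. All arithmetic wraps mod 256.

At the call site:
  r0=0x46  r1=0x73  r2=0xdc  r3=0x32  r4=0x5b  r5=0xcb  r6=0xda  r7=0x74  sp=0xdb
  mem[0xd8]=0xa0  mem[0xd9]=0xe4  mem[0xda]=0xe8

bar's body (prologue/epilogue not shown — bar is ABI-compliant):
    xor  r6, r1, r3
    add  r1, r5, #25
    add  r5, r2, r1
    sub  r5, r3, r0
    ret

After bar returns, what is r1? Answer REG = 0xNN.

prologue: push r1 → mem[0xda]=0x73, sp=0xda
body[0] xor  r6, r1, r3 → r6=0x41
body[1] add  r1, r5, #25 → r1=0xe4
body[2] add  r5, r2, r1 → r5=0xc0
body[3] sub  r5, r3, r0 → r5=0xec
epilogue: pop r1=0x73, sp=0xdb
r1 is callee-saved → restored

REG = 0x73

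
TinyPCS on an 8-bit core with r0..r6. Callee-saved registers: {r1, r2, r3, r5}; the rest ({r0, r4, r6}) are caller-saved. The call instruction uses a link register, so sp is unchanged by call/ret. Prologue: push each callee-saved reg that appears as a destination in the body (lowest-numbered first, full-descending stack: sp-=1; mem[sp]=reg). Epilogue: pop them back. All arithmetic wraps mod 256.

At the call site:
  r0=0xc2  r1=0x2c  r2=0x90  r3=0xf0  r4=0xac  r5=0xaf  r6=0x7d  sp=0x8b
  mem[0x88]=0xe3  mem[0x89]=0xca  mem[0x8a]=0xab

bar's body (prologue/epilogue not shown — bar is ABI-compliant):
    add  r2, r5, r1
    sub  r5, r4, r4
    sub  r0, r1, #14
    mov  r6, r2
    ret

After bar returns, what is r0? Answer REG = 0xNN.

prologue: push r2 → mem[0x8a]=0x90, sp=0x8a
prologue: push r5 → mem[0x89]=0xaf, sp=0x89
body[0] add  r2, r5, r1 → r2=0xdb
body[1] sub  r5, r4, r4 → r5=0x00
body[2] sub  r0, r1, #14 → r0=0x1e
body[3] mov  r6, r2 → r6=0xdb
epilogue: pop r5=0xaf, sp=0x8a
epilogue: pop r2=0x90, sp=0x8b
r0 is caller-saved → body value

REG = 0x1e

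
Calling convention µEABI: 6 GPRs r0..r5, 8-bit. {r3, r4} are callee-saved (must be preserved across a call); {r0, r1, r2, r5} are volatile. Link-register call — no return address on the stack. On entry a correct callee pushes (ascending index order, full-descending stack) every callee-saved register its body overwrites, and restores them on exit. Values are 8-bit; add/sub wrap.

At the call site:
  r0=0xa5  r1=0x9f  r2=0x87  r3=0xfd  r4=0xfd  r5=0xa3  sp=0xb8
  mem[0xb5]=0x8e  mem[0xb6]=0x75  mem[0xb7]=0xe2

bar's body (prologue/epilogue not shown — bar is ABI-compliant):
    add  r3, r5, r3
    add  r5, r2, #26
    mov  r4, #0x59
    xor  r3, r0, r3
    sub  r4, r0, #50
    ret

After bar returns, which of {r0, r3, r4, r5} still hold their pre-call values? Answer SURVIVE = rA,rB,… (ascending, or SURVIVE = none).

prologue: push r3 -> mem[0xb7]=0xfd, sp=0xb7
prologue: push r4 -> mem[0xb6]=0xfd, sp=0xb6
body[0] add  r3, r5, r3 -> r3=0xa0
body[1] add  r5, r2, #26 -> r5=0xa1
body[2] mov  r4, #0x59 -> r4=0x59
body[3] xor  r3, r0, r3 -> r3=0x05
body[4] sub  r4, r0, #50 -> r4=0x73
epilogue: pop r4=0xfd, sp=0xb7
epilogue: pop r3=0xfd, sp=0xb8
r0: caller-saved, written=False
r3: callee-saved, written=True
r4: callee-saved, written=True
r5: caller-saved, written=True

SURVIVE = r0,r3,r4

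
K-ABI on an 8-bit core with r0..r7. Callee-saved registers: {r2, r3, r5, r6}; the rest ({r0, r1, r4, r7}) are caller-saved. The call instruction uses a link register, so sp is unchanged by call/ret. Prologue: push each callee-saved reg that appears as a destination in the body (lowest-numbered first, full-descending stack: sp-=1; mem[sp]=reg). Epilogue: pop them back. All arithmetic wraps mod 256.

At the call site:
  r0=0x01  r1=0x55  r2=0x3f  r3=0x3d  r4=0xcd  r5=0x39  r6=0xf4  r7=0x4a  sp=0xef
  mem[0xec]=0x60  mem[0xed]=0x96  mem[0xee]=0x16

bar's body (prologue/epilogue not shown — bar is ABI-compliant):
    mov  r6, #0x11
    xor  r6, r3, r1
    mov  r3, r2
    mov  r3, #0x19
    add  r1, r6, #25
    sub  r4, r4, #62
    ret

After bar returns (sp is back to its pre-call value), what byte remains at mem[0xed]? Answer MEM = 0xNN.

MEM = 0xf4

prologue: push r3 → mem[0xee]=0x3d, sp=0xee
prologue: push r6 → mem[0xed]=0xf4, sp=0xed
body[0] mov  r6, #0x11 → r6=0x11
body[1] xor  r6, r3, r1 → r6=0x68
body[2] mov  r3, r2 → r3=0x3f
body[3] mov  r3, #0x19 → r3=0x19
body[4] add  r1, r6, #25 → r1=0x81
body[5] sub  r4, r4, #62 → r4=0x8f
epilogue: pop r6=0xf4, sp=0xee
epilogue: pop r3=0x3d, sp=0xef
prologue pushed ['r3', 'r6'] at ['0xee', '0xed']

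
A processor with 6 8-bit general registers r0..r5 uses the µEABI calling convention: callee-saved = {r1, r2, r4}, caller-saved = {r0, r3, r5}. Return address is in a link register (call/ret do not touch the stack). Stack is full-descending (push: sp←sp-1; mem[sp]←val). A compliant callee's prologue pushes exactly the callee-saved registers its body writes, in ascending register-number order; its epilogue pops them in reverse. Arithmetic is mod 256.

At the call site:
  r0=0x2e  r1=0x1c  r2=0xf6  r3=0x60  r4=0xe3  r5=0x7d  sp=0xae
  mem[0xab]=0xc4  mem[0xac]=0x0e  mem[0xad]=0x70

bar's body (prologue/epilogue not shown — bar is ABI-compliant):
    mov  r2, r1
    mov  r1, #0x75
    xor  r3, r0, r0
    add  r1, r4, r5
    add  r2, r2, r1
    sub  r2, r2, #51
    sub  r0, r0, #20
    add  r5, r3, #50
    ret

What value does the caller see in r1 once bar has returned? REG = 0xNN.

prologue: push r1 → mem[0xad]=0x1c, sp=0xad
prologue: push r2 → mem[0xac]=0xf6, sp=0xac
body[0] mov  r2, r1 → r2=0x1c
body[1] mov  r1, #0x75 → r1=0x75
body[2] xor  r3, r0, r0 → r3=0x00
body[3] add  r1, r4, r5 → r1=0x60
body[4] add  r2, r2, r1 → r2=0x7c
body[5] sub  r2, r2, #51 → r2=0x49
body[6] sub  r0, r0, #20 → r0=0x1a
body[7] add  r5, r3, #50 → r5=0x32
epilogue: pop r2=0xf6, sp=0xad
epilogue: pop r1=0x1c, sp=0xae
r1 is callee-saved → restored

REG = 0x1c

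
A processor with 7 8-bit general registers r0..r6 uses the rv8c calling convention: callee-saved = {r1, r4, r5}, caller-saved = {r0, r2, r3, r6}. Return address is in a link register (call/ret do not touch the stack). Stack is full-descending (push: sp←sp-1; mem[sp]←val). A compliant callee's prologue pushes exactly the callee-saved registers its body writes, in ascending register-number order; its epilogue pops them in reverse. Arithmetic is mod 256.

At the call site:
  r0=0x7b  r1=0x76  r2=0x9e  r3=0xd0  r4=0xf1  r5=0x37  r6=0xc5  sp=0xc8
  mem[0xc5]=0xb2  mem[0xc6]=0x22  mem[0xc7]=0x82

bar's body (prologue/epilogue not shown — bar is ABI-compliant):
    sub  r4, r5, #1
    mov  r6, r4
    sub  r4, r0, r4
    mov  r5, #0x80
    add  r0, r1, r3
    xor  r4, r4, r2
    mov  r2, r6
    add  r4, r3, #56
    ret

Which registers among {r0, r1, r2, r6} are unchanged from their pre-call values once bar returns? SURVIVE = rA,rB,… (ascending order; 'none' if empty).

SURVIVE = r1

prologue: push r4 → mem[0xc7]=0xf1, sp=0xc7
prologue: push r5 → mem[0xc6]=0x37, sp=0xc6
body[0] sub  r4, r5, #1 → r4=0x36
body[1] mov  r6, r4 → r6=0x36
body[2] sub  r4, r0, r4 → r4=0x45
body[3] mov  r5, #0x80 → r5=0x80
body[4] add  r0, r1, r3 → r0=0x46
body[5] xor  r4, r4, r2 → r4=0xdb
body[6] mov  r2, r6 → r2=0x36
body[7] add  r4, r3, #56 → r4=0x08
epilogue: pop r5=0x37, sp=0xc7
epilogue: pop r4=0xf1, sp=0xc8
r0: caller-saved, written=True
r1: callee-saved, written=False
r2: caller-saved, written=True
r6: caller-saved, written=True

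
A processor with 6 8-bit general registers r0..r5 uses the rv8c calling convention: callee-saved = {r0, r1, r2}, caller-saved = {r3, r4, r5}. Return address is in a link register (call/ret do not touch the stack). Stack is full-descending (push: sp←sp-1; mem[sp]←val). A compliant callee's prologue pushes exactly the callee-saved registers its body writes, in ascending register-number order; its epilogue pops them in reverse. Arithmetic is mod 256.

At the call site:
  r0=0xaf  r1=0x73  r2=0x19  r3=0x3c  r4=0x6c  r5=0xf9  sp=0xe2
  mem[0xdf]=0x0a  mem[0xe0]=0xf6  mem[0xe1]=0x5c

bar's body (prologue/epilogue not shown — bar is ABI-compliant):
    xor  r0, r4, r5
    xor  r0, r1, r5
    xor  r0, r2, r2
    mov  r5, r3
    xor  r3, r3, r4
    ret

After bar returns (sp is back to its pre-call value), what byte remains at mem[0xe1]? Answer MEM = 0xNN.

MEM = 0xaf

prologue: push r0 → mem[0xe1]=0xaf, sp=0xe1
body[0] xor  r0, r4, r5 → r0=0x95
body[1] xor  r0, r1, r5 → r0=0x8a
body[2] xor  r0, r2, r2 → r0=0x00
body[3] mov  r5, r3 → r5=0x3c
body[4] xor  r3, r3, r4 → r3=0x50
epilogue: pop r0=0xaf, sp=0xe2
prologue pushed ['r0'] at ['0xe1']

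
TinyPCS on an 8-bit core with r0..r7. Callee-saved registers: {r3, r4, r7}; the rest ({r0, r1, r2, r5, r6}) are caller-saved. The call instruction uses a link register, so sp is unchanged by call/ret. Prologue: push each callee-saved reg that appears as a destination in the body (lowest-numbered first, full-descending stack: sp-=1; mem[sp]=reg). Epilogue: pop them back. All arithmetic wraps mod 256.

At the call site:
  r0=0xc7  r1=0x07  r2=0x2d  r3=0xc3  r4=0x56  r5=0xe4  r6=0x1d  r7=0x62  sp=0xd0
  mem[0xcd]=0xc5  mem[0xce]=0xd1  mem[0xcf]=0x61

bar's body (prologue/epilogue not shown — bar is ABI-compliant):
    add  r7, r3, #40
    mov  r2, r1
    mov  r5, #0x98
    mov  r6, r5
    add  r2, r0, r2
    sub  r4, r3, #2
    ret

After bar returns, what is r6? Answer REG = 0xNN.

prologue: push r4 -> mem[0xcf]=0x56, sp=0xcf
prologue: push r7 -> mem[0xce]=0x62, sp=0xce
body[0] add  r7, r3, #40 -> r7=0xeb
body[1] mov  r2, r1 -> r2=0x07
body[2] mov  r5, #0x98 -> r5=0x98
body[3] mov  r6, r5 -> r6=0x98
body[4] add  r2, r0, r2 -> r2=0xce
body[5] sub  r4, r3, #2 -> r4=0xc1
epilogue: pop r7=0x62, sp=0xcf
epilogue: pop r4=0x56, sp=0xd0
r6 is caller-saved -> body value

REG = 0x98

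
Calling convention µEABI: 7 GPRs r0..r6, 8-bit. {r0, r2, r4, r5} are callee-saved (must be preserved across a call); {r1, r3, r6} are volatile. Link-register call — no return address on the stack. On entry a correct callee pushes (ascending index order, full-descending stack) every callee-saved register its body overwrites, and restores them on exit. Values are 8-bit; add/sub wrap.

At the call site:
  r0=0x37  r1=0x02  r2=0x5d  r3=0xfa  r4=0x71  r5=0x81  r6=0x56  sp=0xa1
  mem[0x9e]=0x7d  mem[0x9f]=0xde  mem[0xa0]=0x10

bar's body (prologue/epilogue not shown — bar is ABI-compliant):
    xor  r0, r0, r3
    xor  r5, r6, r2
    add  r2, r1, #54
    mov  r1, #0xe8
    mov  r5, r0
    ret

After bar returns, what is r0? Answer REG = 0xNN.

REG = 0x37

prologue: push r0 → mem[0xa0]=0x37, sp=0xa0
prologue: push r2 → mem[0x9f]=0x5d, sp=0x9f
prologue: push r5 → mem[0x9e]=0x81, sp=0x9e
body[0] xor  r0, r0, r3 → r0=0xcd
body[1] xor  r5, r6, r2 → r5=0x0b
body[2] add  r2, r1, #54 → r2=0x38
body[3] mov  r1, #0xe8 → r1=0xe8
body[4] mov  r5, r0 → r5=0xcd
epilogue: pop r5=0x81, sp=0x9f
epilogue: pop r2=0x5d, sp=0xa0
epilogue: pop r0=0x37, sp=0xa1
r0 is callee-saved → restored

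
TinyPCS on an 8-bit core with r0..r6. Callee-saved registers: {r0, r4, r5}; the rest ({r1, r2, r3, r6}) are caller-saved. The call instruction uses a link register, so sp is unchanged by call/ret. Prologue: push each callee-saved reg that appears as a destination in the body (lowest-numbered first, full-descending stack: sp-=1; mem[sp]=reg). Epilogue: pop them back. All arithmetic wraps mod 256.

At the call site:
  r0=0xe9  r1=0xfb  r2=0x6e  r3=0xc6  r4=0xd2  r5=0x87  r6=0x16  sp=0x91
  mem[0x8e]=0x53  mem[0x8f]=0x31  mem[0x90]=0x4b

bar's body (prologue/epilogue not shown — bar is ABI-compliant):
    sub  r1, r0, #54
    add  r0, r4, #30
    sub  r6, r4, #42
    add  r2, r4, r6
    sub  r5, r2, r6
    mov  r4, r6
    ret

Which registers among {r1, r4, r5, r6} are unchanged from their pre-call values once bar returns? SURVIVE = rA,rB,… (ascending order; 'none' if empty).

prologue: push r0 → mem[0x90]=0xe9, sp=0x90
prologue: push r4 → mem[0x8f]=0xd2, sp=0x8f
prologue: push r5 → mem[0x8e]=0x87, sp=0x8e
body[0] sub  r1, r0, #54 → r1=0xb3
body[1] add  r0, r4, #30 → r0=0xf0
body[2] sub  r6, r4, #42 → r6=0xa8
body[3] add  r2, r4, r6 → r2=0x7a
body[4] sub  r5, r2, r6 → r5=0xd2
body[5] mov  r4, r6 → r4=0xa8
epilogue: pop r5=0x87, sp=0x8f
epilogue: pop r4=0xd2, sp=0x90
epilogue: pop r0=0xe9, sp=0x91
r1: caller-saved, written=True
r4: callee-saved, written=True
r5: callee-saved, written=True
r6: caller-saved, written=True

SURVIVE = r4,r5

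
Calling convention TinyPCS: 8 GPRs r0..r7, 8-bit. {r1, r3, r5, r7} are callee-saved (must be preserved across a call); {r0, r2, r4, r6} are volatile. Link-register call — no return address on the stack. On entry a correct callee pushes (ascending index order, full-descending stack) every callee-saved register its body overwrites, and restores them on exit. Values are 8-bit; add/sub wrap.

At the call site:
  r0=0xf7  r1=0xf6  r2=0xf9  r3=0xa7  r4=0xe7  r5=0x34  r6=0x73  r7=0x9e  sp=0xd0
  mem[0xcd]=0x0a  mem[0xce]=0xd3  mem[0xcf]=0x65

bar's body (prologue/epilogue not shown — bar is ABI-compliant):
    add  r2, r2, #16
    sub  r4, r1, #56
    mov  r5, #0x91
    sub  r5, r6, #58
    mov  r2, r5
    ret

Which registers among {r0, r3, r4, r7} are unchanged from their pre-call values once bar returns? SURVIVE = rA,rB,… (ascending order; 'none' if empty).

SURVIVE = r0,r3,r7

prologue: push r5 → mem[0xcf]=0x34, sp=0xcf
body[0] add  r2, r2, #16 → r2=0x09
body[1] sub  r4, r1, #56 → r4=0xbe
body[2] mov  r5, #0x91 → r5=0x91
body[3] sub  r5, r6, #58 → r5=0x39
body[4] mov  r2, r5 → r2=0x39
epilogue: pop r5=0x34, sp=0xd0
r0: caller-saved, written=False
r3: callee-saved, written=False
r4: caller-saved, written=True
r7: callee-saved, written=False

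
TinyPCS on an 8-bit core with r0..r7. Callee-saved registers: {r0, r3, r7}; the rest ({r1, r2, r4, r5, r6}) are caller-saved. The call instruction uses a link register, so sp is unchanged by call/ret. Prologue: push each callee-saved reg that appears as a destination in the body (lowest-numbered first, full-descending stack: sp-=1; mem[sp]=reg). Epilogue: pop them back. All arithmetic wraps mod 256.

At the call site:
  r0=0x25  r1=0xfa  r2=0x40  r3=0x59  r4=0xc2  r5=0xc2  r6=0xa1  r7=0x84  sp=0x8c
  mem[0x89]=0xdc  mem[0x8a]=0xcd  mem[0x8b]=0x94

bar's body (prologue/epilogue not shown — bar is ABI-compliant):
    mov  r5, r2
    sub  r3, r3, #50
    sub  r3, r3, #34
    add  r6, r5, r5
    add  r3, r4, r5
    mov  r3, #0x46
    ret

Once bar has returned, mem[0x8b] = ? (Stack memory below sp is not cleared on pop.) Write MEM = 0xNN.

MEM = 0x59

prologue: push r3 -> mem[0x8b]=0x59, sp=0x8b
body[0] mov  r5, r2 -> r5=0x40
body[1] sub  r3, r3, #50 -> r3=0x27
body[2] sub  r3, r3, #34 -> r3=0x05
body[3] add  r6, r5, r5 -> r6=0x80
body[4] add  r3, r4, r5 -> r3=0x02
body[5] mov  r3, #0x46 -> r3=0x46
epilogue: pop r3=0x59, sp=0x8c
prologue pushed ['r3'] at ['0x8b']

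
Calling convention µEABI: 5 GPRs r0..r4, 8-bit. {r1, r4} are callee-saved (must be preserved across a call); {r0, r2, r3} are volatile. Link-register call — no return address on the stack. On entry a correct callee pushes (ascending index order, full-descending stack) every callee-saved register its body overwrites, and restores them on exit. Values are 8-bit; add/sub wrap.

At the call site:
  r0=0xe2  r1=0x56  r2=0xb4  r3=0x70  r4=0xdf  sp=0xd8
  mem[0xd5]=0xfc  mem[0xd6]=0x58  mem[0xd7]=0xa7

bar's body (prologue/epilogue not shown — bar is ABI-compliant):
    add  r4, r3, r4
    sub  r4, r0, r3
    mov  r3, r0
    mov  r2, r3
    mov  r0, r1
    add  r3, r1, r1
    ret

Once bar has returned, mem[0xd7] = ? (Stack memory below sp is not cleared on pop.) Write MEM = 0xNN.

MEM = 0xdf

prologue: push r4 → mem[0xd7]=0xdf, sp=0xd7
body[0] add  r4, r3, r4 → r4=0x4f
body[1] sub  r4, r0, r3 → r4=0x72
body[2] mov  r3, r0 → r3=0xe2
body[3] mov  r2, r3 → r2=0xe2
body[4] mov  r0, r1 → r0=0x56
body[5] add  r3, r1, r1 → r3=0xac
epilogue: pop r4=0xdf, sp=0xd8
prologue pushed ['r4'] at ['0xd7']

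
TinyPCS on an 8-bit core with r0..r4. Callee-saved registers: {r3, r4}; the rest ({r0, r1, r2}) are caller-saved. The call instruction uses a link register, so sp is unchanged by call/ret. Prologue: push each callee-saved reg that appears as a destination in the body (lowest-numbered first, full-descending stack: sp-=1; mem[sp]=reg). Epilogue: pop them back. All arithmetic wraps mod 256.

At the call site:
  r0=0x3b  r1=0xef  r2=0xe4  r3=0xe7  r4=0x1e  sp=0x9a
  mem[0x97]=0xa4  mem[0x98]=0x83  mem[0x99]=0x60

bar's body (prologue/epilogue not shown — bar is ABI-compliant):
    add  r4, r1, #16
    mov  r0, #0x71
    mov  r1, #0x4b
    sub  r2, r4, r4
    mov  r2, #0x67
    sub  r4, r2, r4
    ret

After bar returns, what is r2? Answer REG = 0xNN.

REG = 0x67

prologue: push r4 → mem[0x99]=0x1e, sp=0x99
body[0] add  r4, r1, #16 → r4=0xff
body[1] mov  r0, #0x71 → r0=0x71
body[2] mov  r1, #0x4b → r1=0x4b
body[3] sub  r2, r4, r4 → r2=0x00
body[4] mov  r2, #0x67 → r2=0x67
body[5] sub  r4, r2, r4 → r4=0x68
epilogue: pop r4=0x1e, sp=0x9a
r2 is caller-saved → body value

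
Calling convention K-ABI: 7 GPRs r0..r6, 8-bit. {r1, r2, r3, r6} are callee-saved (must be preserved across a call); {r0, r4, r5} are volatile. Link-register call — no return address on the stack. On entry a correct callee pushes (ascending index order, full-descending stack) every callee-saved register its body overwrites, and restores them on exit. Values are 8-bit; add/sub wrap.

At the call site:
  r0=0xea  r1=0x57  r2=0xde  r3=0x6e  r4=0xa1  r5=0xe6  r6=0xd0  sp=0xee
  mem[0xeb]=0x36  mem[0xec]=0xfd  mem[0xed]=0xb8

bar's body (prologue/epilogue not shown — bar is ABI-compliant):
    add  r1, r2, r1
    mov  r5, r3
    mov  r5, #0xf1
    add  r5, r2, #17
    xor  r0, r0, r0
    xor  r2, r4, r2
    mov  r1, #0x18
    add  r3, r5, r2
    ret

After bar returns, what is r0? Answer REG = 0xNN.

prologue: push r1 → mem[0xed]=0x57, sp=0xed
prologue: push r2 → mem[0xec]=0xde, sp=0xec
prologue: push r3 → mem[0xeb]=0x6e, sp=0xeb
body[0] add  r1, r2, r1 → r1=0x35
body[1] mov  r5, r3 → r5=0x6e
body[2] mov  r5, #0xf1 → r5=0xf1
body[3] add  r5, r2, #17 → r5=0xef
body[4] xor  r0, r0, r0 → r0=0x00
body[5] xor  r2, r4, r2 → r2=0x7f
body[6] mov  r1, #0x18 → r1=0x18
body[7] add  r3, r5, r2 → r3=0x6e
epilogue: pop r3=0x6e, sp=0xec
epilogue: pop r2=0xde, sp=0xed
epilogue: pop r1=0x57, sp=0xee
r0 is caller-saved → body value

REG = 0x00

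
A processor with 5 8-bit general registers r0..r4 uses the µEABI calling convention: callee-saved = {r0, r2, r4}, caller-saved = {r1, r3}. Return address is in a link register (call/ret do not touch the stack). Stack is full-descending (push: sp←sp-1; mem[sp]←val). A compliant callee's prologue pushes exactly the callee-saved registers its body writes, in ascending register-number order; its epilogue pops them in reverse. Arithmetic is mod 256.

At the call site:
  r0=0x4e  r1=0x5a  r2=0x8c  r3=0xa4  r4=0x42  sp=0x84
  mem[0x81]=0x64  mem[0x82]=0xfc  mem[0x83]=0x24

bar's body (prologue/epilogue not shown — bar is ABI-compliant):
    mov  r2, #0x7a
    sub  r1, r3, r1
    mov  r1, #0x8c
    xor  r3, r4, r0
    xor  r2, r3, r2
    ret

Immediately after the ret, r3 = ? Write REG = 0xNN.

REG = 0x0c

prologue: push r2 → mem[0x83]=0x8c, sp=0x83
body[0] mov  r2, #0x7a → r2=0x7a
body[1] sub  r1, r3, r1 → r1=0x4a
body[2] mov  r1, #0x8c → r1=0x8c
body[3] xor  r3, r4, r0 → r3=0x0c
body[4] xor  r2, r3, r2 → r2=0x76
epilogue: pop r2=0x8c, sp=0x84
r3 is caller-saved → body value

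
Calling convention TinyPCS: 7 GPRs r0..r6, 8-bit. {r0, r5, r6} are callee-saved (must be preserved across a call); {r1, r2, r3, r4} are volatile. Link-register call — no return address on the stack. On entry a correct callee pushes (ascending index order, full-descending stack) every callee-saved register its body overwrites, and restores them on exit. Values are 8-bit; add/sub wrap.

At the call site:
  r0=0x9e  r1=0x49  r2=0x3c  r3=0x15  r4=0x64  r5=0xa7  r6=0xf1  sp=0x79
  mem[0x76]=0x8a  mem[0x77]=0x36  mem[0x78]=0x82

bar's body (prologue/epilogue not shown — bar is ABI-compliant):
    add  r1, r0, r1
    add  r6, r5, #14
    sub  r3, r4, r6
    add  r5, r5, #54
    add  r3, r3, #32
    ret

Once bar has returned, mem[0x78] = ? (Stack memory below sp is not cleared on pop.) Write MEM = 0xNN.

MEM = 0xa7

prologue: push r5 → mem[0x78]=0xa7, sp=0x78
prologue: push r6 → mem[0x77]=0xf1, sp=0x77
body[0] add  r1, r0, r1 → r1=0xe7
body[1] add  r6, r5, #14 → r6=0xb5
body[2] sub  r3, r4, r6 → r3=0xaf
body[3] add  r5, r5, #54 → r5=0xdd
body[4] add  r3, r3, #32 → r3=0xcf
epilogue: pop r6=0xf1, sp=0x78
epilogue: pop r5=0xa7, sp=0x79
prologue pushed ['r5', 'r6'] at ['0x78', '0x77']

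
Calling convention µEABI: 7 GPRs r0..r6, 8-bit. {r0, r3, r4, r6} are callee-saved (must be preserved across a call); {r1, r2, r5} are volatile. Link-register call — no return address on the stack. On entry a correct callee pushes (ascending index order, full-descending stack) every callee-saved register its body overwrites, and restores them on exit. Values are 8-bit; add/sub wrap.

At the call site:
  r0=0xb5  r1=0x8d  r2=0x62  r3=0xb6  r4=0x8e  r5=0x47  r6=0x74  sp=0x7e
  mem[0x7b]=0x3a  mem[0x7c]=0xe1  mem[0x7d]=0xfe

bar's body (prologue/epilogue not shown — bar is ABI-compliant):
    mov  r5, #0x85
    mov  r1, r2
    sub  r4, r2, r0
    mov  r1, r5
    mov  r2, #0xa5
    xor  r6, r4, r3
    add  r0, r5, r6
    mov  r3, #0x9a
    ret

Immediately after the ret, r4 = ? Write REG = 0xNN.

REG = 0x8e

prologue: push r0 -> mem[0x7d]=0xb5, sp=0x7d
prologue: push r3 -> mem[0x7c]=0xb6, sp=0x7c
prologue: push r4 -> mem[0x7b]=0x8e, sp=0x7b
prologue: push r6 -> mem[0x7a]=0x74, sp=0x7a
body[0] mov  r5, #0x85 -> r5=0x85
body[1] mov  r1, r2 -> r1=0x62
body[2] sub  r4, r2, r0 -> r4=0xad
body[3] mov  r1, r5 -> r1=0x85
body[4] mov  r2, #0xa5 -> r2=0xa5
body[5] xor  r6, r4, r3 -> r6=0x1b
body[6] add  r0, r5, r6 -> r0=0xa0
body[7] mov  r3, #0x9a -> r3=0x9a
epilogue: pop r6=0x74, sp=0x7b
epilogue: pop r4=0x8e, sp=0x7c
epilogue: pop r3=0xb6, sp=0x7d
epilogue: pop r0=0xb5, sp=0x7e
r4 is callee-saved -> restored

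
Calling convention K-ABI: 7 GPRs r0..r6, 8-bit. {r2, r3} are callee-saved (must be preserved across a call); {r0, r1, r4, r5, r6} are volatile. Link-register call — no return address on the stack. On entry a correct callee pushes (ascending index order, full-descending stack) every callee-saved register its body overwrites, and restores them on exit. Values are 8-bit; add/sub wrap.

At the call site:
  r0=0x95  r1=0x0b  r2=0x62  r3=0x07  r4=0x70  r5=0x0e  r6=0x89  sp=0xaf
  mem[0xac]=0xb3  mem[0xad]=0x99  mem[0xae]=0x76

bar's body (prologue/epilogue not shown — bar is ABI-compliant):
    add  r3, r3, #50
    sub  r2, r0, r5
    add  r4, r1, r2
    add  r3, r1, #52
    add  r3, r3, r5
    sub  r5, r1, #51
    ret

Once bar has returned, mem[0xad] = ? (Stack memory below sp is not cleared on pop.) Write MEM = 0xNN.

MEM = 0x07

prologue: push r2 -> mem[0xae]=0x62, sp=0xae
prologue: push r3 -> mem[0xad]=0x07, sp=0xad
body[0] add  r3, r3, #50 -> r3=0x39
body[1] sub  r2, r0, r5 -> r2=0x87
body[2] add  r4, r1, r2 -> r4=0x92
body[3] add  r3, r1, #52 -> r3=0x3f
body[4] add  r3, r3, r5 -> r3=0x4d
body[5] sub  r5, r1, #51 -> r5=0xd8
epilogue: pop r3=0x07, sp=0xae
epilogue: pop r2=0x62, sp=0xaf
prologue pushed ['r2', 'r3'] at ['0xae', '0xad']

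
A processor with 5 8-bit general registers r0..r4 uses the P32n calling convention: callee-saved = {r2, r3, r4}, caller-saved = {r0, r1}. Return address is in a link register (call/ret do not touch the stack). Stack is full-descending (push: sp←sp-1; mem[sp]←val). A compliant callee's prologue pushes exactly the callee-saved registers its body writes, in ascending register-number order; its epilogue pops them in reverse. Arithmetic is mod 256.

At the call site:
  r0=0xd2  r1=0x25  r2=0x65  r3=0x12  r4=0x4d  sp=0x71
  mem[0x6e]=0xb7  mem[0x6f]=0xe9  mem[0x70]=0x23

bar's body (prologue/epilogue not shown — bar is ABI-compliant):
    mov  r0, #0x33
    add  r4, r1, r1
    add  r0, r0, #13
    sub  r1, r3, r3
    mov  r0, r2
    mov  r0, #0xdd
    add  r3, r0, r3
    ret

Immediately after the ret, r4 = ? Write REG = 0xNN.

prologue: push r3 -> mem[0x70]=0x12, sp=0x70
prologue: push r4 -> mem[0x6f]=0x4d, sp=0x6f
body[0] mov  r0, #0x33 -> r0=0x33
body[1] add  r4, r1, r1 -> r4=0x4a
body[2] add  r0, r0, #13 -> r0=0x40
body[3] sub  r1, r3, r3 -> r1=0x00
body[4] mov  r0, r2 -> r0=0x65
body[5] mov  r0, #0xdd -> r0=0xdd
body[6] add  r3, r0, r3 -> r3=0xef
epilogue: pop r4=0x4d, sp=0x70
epilogue: pop r3=0x12, sp=0x71
r4 is callee-saved -> restored

REG = 0x4d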